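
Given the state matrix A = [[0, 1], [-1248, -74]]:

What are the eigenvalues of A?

det(A - λI) = λ² - (-74)λ + 1248 = (λ - (-26))(λ - (-48)). Eigenvalues: -26, -48.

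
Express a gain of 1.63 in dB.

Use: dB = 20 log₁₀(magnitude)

dB = 20 log₁₀(1.63) = 4.2 dB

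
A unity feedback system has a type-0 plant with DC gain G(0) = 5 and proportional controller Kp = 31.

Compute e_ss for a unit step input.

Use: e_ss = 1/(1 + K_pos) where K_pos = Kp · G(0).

K_pos = Kp · G(0) = 31 × 5 = 155. e_ss = 1/(1 + 155) = 0.0064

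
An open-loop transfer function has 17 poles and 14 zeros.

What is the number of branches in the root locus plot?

Root locus has n branches where n = number of poles = 17.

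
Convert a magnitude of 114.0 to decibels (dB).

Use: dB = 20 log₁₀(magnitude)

dB = 20 log₁₀(114.0) = 41.1 dB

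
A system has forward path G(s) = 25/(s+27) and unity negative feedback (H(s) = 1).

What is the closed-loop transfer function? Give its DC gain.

T(s) = G/(1+GH) = [25/(s+27)] / [1 + 25/(s+27)] = 25/(s+27+25) = 25/(s+52). DC gain = 25/52 = 0.4808.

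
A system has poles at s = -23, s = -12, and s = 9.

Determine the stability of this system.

Pole(s) at s = 9 are not in the left half-plane. System is unstable.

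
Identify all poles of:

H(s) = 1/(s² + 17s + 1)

Discriminant = 17² - 4×1×1 = 289 - 4 = 285 > 0, so two distinct real poles. Using quadratic formula: s = (-17 ± √285)/(2×1) = (-17 ± √285)/2, with √285 ≈ 16.8819. s₁ ≈ -0.0590, s₂ ≈ -16.9410. Poles: s₁ = -0.0590, s₂ = -16.9410.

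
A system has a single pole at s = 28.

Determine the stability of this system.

Pole at s = 28 is in the right half-plane. Unstable.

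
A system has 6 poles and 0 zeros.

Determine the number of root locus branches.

Root locus has n branches where n = number of poles = 6.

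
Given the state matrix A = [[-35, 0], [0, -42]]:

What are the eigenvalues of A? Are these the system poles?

For diagonal matrix, eigenvalues are diagonal entries: λ₁ = -35, λ₂ = -42. Eigenvalues of A = system poles.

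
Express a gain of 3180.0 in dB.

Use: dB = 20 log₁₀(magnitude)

dB = 20 log₁₀(3180.0) = 70.0 dB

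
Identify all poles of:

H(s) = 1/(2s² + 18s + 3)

Discriminant = 18² - 4×2×3 = 324 - 24 = 300 > 0, so two distinct real poles. Using quadratic formula: s = (-18 ± √300)/(2×2) = (-18 ± √300)/4, with √300 ≈ 17.3205. s₁ ≈ -0.1699, s₂ ≈ -8.8301. Poles: s₁ = -0.1699, s₂ = -8.8301.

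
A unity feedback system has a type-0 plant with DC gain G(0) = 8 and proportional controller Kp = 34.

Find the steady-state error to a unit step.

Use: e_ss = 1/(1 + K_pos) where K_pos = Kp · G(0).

K_pos = Kp · G(0) = 34 × 8 = 272. e_ss = 1/(1 + 272) = 0.0037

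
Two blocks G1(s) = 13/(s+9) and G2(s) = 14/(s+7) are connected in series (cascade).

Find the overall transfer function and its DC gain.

Series: multiply transfer functions. G_eq = 13/(s+9) × 14/(s+7) = 182/((s+9)(s+7)). DC gain = 182/(9×7) = 2.8889.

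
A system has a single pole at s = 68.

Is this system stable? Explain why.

Pole at s = 68 is in the right half-plane. Unstable.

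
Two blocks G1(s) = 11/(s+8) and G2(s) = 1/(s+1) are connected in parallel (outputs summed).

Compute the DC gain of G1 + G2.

Parallel: G_eq = G1 + G2. DC gain = G1(0) + G2(0) = 11/8 + 1/1 = 1.375 + 1 = 2.375.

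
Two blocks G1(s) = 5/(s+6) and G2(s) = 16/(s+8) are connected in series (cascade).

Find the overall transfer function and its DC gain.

Series: multiply transfer functions. G_eq = 5/(s+6) × 16/(s+8) = 80/((s+6)(s+8)). DC gain = 80/(6×8) = 1.6667.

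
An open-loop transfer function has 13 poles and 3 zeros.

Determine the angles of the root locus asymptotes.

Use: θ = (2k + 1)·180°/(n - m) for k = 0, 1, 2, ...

n - m = 13 - 3 = 10. Angles: θk = (2k + 1)·180°/10 = 18°, 54°, 90°, 126°, 162°, 198°, 234°, 270°, 306°, 342°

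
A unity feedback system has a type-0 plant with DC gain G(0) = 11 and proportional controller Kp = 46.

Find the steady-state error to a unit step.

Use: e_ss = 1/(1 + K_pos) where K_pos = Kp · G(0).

K_pos = Kp · G(0) = 46 × 11 = 506. e_ss = 1/(1 + 506) = 0.0020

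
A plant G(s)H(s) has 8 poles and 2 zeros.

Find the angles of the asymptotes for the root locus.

n - m = 8 - 2 = 6. Angles: θk = (2k + 1)·180°/6 = 30°, 90°, 150°, 210°, 270°, 330°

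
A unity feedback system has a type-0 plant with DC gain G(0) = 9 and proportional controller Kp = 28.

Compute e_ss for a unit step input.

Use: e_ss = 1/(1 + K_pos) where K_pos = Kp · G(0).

K_pos = Kp · G(0) = 28 × 9 = 252. e_ss = 1/(1 + 252) = 0.0040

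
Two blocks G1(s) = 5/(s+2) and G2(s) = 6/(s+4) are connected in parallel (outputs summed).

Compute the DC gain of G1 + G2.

Parallel: G_eq = G1 + G2. DC gain = G1(0) + G2(0) = 5/2 + 6/4 = 2.5 + 1.5 = 4.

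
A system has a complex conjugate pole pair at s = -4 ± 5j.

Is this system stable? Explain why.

Real part of poles is -4 (< 0, left half-plane). Stable.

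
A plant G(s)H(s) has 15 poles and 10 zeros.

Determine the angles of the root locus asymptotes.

n - m = 15 - 10 = 5. Angles: θk = (2k + 1)·180°/5 = 36°, 108°, 180°, 252°, 324°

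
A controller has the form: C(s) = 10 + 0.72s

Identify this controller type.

This is a Proportional-Derivative (PD) controller.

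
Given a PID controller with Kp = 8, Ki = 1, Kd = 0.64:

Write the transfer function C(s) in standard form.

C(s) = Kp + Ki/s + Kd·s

Substituting values: C(s) = 8 + 1/s + 0.64s = (0.64s² + 8s + 1)/s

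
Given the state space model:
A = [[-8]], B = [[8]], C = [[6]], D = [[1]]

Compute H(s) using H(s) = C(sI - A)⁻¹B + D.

(sI - A)⁻¹ = 1/(s + 8). H(s) = 6×8/(s + 8) + 1 = (s + 56)/(s + 8).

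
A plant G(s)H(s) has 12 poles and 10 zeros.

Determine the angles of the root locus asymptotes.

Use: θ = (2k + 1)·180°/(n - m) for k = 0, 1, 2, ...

n - m = 12 - 10 = 2. Angles: θk = (2k + 1)·180°/2 = 90°, 270°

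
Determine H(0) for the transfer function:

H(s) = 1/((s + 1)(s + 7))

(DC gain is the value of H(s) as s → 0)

DC gain = H(0) = 1/(1 × 7) = 1/7 = 0.1429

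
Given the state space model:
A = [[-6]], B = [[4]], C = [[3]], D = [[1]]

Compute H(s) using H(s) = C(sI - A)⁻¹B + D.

(sI - A)⁻¹ = 1/(s + 6). H(s) = 3×4/(s + 6) + 1 = (s + 18)/(s + 6).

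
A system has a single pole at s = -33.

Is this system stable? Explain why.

Pole at s = -33 is in the left half-plane. Stable.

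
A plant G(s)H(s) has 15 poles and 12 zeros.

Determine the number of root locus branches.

Root locus has n branches where n = number of poles = 15.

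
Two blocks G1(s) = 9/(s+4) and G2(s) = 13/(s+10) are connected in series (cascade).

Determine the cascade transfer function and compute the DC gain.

Series: multiply transfer functions. G_eq = 9/(s+4) × 13/(s+10) = 117/((s+4)(s+10)). DC gain = 117/(4×10) = 2.925.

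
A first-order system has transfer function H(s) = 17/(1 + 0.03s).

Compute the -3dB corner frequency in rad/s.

Corner frequency = 1/τ = 1/0.03 = 33.333 rad/s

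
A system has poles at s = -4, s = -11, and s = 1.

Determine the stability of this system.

Pole(s) at s = 1 are not in the left half-plane. System is unstable.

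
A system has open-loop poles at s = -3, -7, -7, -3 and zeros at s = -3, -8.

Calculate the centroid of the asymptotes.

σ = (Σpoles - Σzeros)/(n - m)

σ = (Σpoles - Σzeros)/(n - m) = (-20 - (-11))/(4 - 2) = -9/2 = -4.5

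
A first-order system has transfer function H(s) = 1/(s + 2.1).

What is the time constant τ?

For H(s) = 1/(s + 1/τ), the pole is at -1/τ = -2.1, so τ = 1/2.1 = 0.4762 s.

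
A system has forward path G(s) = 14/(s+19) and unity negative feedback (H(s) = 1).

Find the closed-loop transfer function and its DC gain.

T(s) = G/(1+GH) = [14/(s+19)] / [1 + 14/(s+19)] = 14/(s+19+14) = 14/(s+33). DC gain = 14/33 = 0.4242.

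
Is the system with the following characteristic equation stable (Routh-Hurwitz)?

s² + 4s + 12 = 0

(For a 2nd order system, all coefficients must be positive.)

Coefficients: 1, 4, 12. All positive, so system is stable.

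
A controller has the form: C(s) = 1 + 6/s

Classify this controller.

This is a Proportional-Integral (PI) controller.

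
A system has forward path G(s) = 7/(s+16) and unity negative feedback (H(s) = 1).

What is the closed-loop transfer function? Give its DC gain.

T(s) = G/(1+GH) = [7/(s+16)] / [1 + 7/(s+16)] = 7/(s+16+7) = 7/(s+23). DC gain = 7/23 = 0.3043.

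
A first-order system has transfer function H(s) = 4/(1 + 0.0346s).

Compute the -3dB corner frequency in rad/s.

Corner frequency = 1/τ = 1/0.0346 = 28.902 rad/s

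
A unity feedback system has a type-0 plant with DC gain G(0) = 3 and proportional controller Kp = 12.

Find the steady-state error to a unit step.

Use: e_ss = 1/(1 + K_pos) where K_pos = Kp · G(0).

K_pos = Kp · G(0) = 12 × 3 = 36. e_ss = 1/(1 + 36) = 0.0270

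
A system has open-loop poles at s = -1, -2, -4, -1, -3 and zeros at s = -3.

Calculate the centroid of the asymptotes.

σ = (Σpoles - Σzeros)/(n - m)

σ = (Σpoles - Σzeros)/(n - m) = (-11 - (-3))/(5 - 1) = -8/4 = -2.0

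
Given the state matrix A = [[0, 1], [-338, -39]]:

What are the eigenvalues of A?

det(A - λI) = λ² - (-39)λ + 338 = (λ - (-26))(λ - (-13)). Eigenvalues: -26, -13.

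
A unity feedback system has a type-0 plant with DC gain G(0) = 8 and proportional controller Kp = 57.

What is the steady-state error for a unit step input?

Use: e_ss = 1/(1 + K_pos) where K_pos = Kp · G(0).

K_pos = Kp · G(0) = 57 × 8 = 456. e_ss = 1/(1 + 456) = 0.0022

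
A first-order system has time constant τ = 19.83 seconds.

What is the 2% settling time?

For first-order system, 2% settling time ≈ 4τ = 4 × 19.83 = 79.32 s.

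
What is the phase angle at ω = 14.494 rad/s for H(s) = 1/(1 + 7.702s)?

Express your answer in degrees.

Phase = -arctan(ωτ) = -arctan(14.494 × 7.702) = -89.5°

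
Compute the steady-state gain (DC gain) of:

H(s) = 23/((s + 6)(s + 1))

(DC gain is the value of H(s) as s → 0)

DC gain = H(0) = 23/(6 × 1) = 23/6 = 3.8333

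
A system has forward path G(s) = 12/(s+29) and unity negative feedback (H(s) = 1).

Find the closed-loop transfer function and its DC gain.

T(s) = G/(1+GH) = [12/(s+29)] / [1 + 12/(s+29)] = 12/(s+29+12) = 12/(s+41). DC gain = 12/41 = 0.2927.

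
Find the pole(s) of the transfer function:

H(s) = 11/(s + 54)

Pole is where denominator = 0: s + 54 = 0, so s = -54.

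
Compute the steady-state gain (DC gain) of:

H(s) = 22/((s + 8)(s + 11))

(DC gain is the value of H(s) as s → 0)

DC gain = H(0) = 22/(8 × 11) = 22/88 = 0.25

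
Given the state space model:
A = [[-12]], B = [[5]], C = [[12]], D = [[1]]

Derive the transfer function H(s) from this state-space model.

(sI - A)⁻¹ = 1/(s + 12). H(s) = 12×5/(s + 12) + 1 = (s + 72)/(s + 12).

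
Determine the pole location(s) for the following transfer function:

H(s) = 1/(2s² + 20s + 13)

Discriminant = 20² - 4×2×13 = 400 - 104 = 296 > 0, so two distinct real poles. Using quadratic formula: s = (-20 ± √296)/(2×2) = (-20 ± √296)/4, with √296 ≈ 17.2047. s₁ ≈ -0.6988, s₂ ≈ -9.3012. Poles: s₁ = -0.6988, s₂ = -9.3012.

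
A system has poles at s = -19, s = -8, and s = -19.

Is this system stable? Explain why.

All poles are in the left half-plane. System is stable.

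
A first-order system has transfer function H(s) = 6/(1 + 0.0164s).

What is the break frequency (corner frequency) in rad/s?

Corner frequency = 1/τ = 1/0.0164 = 60.976 rad/s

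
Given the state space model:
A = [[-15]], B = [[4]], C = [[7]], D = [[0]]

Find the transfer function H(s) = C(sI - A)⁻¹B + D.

(sI - A)⁻¹ = 1/(s + 15). H(s) = 7 × 4/(s + 15) + 0 = 28/(s + 15).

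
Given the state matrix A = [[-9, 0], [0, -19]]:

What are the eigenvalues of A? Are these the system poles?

For diagonal matrix, eigenvalues are diagonal entries: λ₁ = -9, λ₂ = -19. Eigenvalues of A = system poles.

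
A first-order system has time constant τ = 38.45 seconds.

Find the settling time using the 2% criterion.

For first-order system, 2% settling time ≈ 4τ = 4 × 38.45 = 153.8 s.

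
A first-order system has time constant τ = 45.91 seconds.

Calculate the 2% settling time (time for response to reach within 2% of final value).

For first-order system, 2% settling time ≈ 4τ = 4 × 45.91 = 183.64 s.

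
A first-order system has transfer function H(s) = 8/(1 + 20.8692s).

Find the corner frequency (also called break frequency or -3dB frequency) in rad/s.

Corner frequency = 1/τ = 1/20.8692 = 0.048 rad/s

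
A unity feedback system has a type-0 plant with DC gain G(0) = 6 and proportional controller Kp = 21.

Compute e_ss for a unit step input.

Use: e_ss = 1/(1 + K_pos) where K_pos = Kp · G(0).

K_pos = Kp · G(0) = 21 × 6 = 126. e_ss = 1/(1 + 126) = 0.0079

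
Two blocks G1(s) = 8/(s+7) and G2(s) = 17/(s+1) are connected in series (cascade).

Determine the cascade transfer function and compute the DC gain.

Series: multiply transfer functions. G_eq = 8/(s+7) × 17/(s+1) = 136/((s+7)(s+1)). DC gain = 136/(7×1) = 19.4286.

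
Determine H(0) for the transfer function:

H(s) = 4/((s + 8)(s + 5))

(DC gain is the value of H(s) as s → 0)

DC gain = H(0) = 4/(8 × 5) = 4/40 = 0.1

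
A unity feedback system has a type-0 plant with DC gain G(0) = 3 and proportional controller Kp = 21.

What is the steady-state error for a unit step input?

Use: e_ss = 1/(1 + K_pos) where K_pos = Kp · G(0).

K_pos = Kp · G(0) = 21 × 3 = 63. e_ss = 1/(1 + 63) = 0.015625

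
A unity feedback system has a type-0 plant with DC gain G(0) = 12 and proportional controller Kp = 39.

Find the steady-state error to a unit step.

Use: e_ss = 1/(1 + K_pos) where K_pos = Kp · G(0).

K_pos = Kp · G(0) = 39 × 12 = 468. e_ss = 1/(1 + 468) = 0.0021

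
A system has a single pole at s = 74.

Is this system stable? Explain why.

Pole at s = 74 is in the right half-plane. Unstable.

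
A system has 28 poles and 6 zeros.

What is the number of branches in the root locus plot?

Root locus has n branches where n = number of poles = 28.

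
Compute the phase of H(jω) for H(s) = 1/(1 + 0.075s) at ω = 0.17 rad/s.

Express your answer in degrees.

Phase = -arctan(ωτ) = -arctan(0.17 × 0.075) = -0.7°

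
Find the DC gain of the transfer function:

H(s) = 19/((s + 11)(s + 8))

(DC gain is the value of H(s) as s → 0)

DC gain = H(0) = 19/(11 × 8) = 19/88 = 0.2159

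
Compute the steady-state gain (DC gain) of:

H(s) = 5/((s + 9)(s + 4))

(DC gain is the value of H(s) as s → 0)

DC gain = H(0) = 5/(9 × 4) = 5/36 = 0.1389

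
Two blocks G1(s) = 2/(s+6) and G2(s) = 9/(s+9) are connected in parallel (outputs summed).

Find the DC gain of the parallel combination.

Parallel: G_eq = G1 + G2. DC gain = G1(0) + G2(0) = 2/6 + 9/9 = 0.3333 + 1 = 1.3333.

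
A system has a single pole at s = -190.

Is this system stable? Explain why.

Pole at s = -190 is in the left half-plane. Stable.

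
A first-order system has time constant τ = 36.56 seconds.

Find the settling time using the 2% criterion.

For first-order system, 2% settling time ≈ 4τ = 4 × 36.56 = 146.24 s.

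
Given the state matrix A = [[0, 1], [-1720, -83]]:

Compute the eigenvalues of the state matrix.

det(A - λI) = λ² - (-83)λ + 1720 = (λ - (-40))(λ - (-43)). Eigenvalues: -40, -43.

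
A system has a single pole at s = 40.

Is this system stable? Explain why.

Pole at s = 40 is in the right half-plane. Unstable.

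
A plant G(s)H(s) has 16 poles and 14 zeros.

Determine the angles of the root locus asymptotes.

n - m = 16 - 14 = 2. Angles: θk = (2k + 1)·180°/2 = 90°, 270°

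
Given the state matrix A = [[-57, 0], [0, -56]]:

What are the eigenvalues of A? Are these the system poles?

For diagonal matrix, eigenvalues are diagonal entries: λ₁ = -57, λ₂ = -56. Eigenvalues of A = system poles.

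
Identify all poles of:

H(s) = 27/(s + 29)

Pole is where denominator = 0: s + 29 = 0, so s = -29.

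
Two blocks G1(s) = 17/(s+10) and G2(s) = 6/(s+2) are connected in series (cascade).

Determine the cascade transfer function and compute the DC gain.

Series: multiply transfer functions. G_eq = 17/(s+10) × 6/(s+2) = 102/((s+10)(s+2)). DC gain = 102/(10×2) = 5.1.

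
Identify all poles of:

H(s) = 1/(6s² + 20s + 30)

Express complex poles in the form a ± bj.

Discriminant = 20² - 4×6×30 = 400 - 720 = -320 < 0, so the poles are a complex conjugate pair s = (-20 ± j√320)/(2×6). Real part = -20/(2×6) = -20/12 ≈ -1.6667; imaginary part = ±√320/(2×6) ≈ 1.4907. Poles: s = -1.6667 ± 1.4907j.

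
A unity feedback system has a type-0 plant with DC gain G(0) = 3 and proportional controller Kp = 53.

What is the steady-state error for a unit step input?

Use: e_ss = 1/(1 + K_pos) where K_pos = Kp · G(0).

K_pos = Kp · G(0) = 53 × 3 = 159. e_ss = 1/(1 + 159) = 0.00625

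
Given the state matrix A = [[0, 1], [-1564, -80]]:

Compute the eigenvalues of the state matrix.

det(A - λI) = λ² - (-80)λ + 1564 = (λ - (-46))(λ - (-34)). Eigenvalues: -46, -34.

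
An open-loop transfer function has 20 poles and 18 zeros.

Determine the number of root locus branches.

Root locus has n branches where n = number of poles = 20.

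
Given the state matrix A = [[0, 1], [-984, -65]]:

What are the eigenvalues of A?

det(A - λI) = λ² - (-65)λ + 984 = (λ - (-24))(λ - (-41)). Eigenvalues: -24, -41.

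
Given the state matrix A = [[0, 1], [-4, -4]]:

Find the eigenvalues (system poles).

det(A - λI) = λ² - (-4)λ + 4 = (λ - (-2))(λ - (-2)). Eigenvalues: -2, -2.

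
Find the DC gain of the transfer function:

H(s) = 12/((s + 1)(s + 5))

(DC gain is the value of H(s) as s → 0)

DC gain = H(0) = 12/(1 × 5) = 12/5 = 2.4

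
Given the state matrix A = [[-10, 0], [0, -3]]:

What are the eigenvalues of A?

For diagonal matrix, eigenvalues are diagonal entries: λ₁ = -10, λ₂ = -3.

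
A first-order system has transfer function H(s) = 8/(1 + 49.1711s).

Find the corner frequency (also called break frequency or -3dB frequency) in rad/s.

Corner frequency = 1/τ = 1/49.1711 = 0.02 rad/s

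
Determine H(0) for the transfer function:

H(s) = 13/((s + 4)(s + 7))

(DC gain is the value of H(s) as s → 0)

DC gain = H(0) = 13/(4 × 7) = 13/28 = 0.4643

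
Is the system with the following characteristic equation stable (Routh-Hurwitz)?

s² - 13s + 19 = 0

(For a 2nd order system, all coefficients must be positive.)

Coefficients: 1, -13, 19. b=-13 not positive, so system is unstable.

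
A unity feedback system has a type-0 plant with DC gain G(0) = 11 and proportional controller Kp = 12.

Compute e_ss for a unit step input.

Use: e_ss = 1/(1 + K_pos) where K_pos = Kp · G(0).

K_pos = Kp · G(0) = 12 × 11 = 132. e_ss = 1/(1 + 132) = 0.0075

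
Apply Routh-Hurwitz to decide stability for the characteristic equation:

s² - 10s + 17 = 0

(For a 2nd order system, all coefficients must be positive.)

Coefficients: 1, -10, 17. b=-10 not positive, so system is unstable.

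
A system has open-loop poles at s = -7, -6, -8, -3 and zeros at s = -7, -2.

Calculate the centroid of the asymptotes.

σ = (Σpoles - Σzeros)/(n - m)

σ = (Σpoles - Σzeros)/(n - m) = (-24 - (-9))/(4 - 2) = -15/2 = -7.5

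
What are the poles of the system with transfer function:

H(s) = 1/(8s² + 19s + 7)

Discriminant = 19² - 4×8×7 = 361 - 224 = 137 > 0, so two distinct real poles. Using quadratic formula: s = (-19 ± √137)/(2×8) = (-19 ± √137)/16, with √137 ≈ 11.7047. s₁ ≈ -0.4560, s₂ ≈ -1.9190. Poles: s₁ = -0.4560, s₂ = -1.9190.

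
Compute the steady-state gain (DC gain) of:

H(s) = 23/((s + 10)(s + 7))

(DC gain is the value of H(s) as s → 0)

DC gain = H(0) = 23/(10 × 7) = 23/70 = 0.3286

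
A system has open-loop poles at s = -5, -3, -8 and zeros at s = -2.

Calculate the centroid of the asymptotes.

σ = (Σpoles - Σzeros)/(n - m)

σ = (Σpoles - Σzeros)/(n - m) = (-16 - (-2))/(3 - 1) = -14/2 = -7.0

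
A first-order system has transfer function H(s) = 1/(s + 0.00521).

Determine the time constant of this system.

For H(s) = 1/(s + 1/τ), the pole is at -1/τ = -0.00521, so τ = 1/0.00521 = 191.9 s.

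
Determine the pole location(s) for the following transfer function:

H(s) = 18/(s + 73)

Pole is where denominator = 0: s + 73 = 0, so s = -73.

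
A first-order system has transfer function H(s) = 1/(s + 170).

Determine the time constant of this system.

For H(s) = 1/(s + 1/τ), the pole is at -1/τ = -170, so τ = 1/170 = 0.0059 s.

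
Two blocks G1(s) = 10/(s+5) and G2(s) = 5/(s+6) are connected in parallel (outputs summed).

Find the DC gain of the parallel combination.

Parallel: G_eq = G1 + G2. DC gain = G1(0) + G2(0) = 10/5 + 5/6 = 2 + 0.8333 = 2.8333.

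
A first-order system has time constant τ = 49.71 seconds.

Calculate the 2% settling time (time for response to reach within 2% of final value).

For first-order system, 2% settling time ≈ 4τ = 4 × 49.71 = 198.84 s.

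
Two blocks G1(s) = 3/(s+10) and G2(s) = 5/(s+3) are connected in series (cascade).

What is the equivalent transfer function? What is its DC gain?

Series: multiply transfer functions. G_eq = 3/(s+10) × 5/(s+3) = 15/((s+10)(s+3)). DC gain = 15/(10×3) = 0.5.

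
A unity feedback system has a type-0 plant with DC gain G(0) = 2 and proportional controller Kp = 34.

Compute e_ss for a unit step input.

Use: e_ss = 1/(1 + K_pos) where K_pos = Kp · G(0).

K_pos = Kp · G(0) = 34 × 2 = 68. e_ss = 1/(1 + 68) = 0.0145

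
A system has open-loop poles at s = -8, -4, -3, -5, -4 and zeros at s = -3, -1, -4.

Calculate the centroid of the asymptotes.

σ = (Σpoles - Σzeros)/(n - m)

σ = (Σpoles - Σzeros)/(n - m) = (-24 - (-8))/(5 - 3) = -16/2 = -8.0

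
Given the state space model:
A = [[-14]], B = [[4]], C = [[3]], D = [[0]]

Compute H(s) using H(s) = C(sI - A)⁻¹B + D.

(sI - A)⁻¹ = 1/(s + 14). H(s) = 3 × 4/(s + 14) + 0 = 12/(s + 14).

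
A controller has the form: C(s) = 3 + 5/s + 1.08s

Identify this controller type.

This is a Proportional-Integral-Derivative (PID) controller.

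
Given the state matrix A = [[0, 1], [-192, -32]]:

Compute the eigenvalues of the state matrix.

det(A - λI) = λ² - (-32)λ + 192 = (λ - (-8))(λ - (-24)). Eigenvalues: -8, -24.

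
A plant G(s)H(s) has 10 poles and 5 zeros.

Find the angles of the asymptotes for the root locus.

n - m = 10 - 5 = 5. Angles: θk = (2k + 1)·180°/5 = 36°, 108°, 180°, 252°, 324°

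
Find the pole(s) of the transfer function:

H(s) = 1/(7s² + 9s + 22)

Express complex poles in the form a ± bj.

Discriminant = 9² - 4×7×22 = 81 - 616 = -535 < 0, so the poles are a complex conjugate pair s = (-9 ± j√535)/(2×7). Real part = -9/(2×7) = -9/14 ≈ -0.6429; imaginary part = ±√535/(2×7) ≈ 1.6521. Poles: s = -0.6429 ± 1.6521j.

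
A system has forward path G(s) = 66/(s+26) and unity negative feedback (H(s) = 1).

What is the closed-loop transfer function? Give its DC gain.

T(s) = G/(1+GH) = [66/(s+26)] / [1 + 66/(s+26)] = 66/(s+26+66) = 66/(s+92). DC gain = 66/92 = 0.7174.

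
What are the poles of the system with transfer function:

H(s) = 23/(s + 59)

Pole is where denominator = 0: s + 59 = 0, so s = -59.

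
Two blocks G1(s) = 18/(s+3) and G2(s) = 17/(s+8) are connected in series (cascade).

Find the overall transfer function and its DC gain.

Series: multiply transfer functions. G_eq = 18/(s+3) × 17/(s+8) = 306/((s+3)(s+8)). DC gain = 306/(3×8) = 12.75.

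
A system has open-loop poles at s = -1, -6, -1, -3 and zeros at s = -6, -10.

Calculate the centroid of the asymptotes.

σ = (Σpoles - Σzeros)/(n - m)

σ = (Σpoles - Σzeros)/(n - m) = (-11 - (-16))/(4 - 2) = 5/2 = 2.5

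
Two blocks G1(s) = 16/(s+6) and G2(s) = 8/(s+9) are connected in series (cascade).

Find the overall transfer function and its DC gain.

Series: multiply transfer functions. G_eq = 16/(s+6) × 8/(s+9) = 128/((s+6)(s+9)). DC gain = 128/(6×9) = 2.3704.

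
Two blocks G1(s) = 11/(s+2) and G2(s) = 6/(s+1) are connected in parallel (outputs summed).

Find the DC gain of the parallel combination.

Parallel: G_eq = G1 + G2. DC gain = G1(0) + G2(0) = 11/2 + 6/1 = 5.5 + 6 = 11.5.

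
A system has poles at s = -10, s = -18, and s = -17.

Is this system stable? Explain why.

All poles are in the left half-plane. System is stable.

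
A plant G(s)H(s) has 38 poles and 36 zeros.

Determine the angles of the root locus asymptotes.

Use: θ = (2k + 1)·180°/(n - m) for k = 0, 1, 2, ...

n - m = 38 - 36 = 2. Angles: θk = (2k + 1)·180°/2 = 90°, 270°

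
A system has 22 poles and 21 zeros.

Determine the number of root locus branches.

Root locus has n branches where n = number of poles = 22.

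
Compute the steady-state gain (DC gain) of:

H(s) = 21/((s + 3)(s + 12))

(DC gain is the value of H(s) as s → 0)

DC gain = H(0) = 21/(3 × 12) = 21/36 = 0.5833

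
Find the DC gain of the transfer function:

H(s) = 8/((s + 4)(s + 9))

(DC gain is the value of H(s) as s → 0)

DC gain = H(0) = 8/(4 × 9) = 8/36 = 0.2222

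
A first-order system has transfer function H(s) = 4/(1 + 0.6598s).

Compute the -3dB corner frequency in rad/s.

Corner frequency = 1/τ = 1/0.6598 = 1.516 rad/s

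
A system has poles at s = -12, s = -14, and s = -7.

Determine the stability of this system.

All poles are in the left half-plane. System is stable.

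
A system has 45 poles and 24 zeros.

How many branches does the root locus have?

Root locus has n branches where n = number of poles = 45.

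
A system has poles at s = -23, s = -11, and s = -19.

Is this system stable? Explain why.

All poles are in the left half-plane. System is stable.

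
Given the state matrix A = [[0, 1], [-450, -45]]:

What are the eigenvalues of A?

det(A - λI) = λ² - (-45)λ + 450 = (λ - (-15))(λ - (-30)). Eigenvalues: -15, -30.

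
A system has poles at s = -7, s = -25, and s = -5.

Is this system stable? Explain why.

All poles are in the left half-plane. System is stable.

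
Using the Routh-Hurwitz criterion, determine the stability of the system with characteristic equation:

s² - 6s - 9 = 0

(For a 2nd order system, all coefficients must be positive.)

Coefficients: 1, -6, -9. b=-6, c=-9 not positive, so system is unstable.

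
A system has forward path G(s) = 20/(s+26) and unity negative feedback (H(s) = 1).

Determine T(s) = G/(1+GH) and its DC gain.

T(s) = G/(1+GH) = [20/(s+26)] / [1 + 20/(s+26)] = 20/(s+26+20) = 20/(s+46). DC gain = 20/46 = 0.4348.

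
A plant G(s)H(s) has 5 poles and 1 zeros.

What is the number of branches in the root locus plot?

Root locus has n branches where n = number of poles = 5.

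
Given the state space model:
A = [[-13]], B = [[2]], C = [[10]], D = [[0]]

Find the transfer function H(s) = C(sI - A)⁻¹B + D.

(sI - A)⁻¹ = 1/(s + 13). H(s) = 10 × 2/(s + 13) + 0 = 20/(s + 13).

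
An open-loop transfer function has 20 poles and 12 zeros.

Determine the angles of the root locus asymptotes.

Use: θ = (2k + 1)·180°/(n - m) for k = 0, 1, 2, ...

n - m = 20 - 12 = 8. Angles: θk = (2k + 1)·180°/8 = 22.5°, 67.5°, 112.5°, 157.5°, 202.5°, 247.5°, 292.5°, 337.5°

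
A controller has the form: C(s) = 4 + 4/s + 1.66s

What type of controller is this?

This is a Proportional-Integral-Derivative (PID) controller.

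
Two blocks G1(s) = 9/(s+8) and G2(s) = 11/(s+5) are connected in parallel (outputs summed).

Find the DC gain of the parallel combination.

Parallel: G_eq = G1 + G2. DC gain = G1(0) + G2(0) = 9/8 + 11/5 = 1.125 + 2.2 = 3.325.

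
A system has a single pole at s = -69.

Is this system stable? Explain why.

Pole at s = -69 is in the left half-plane. Stable.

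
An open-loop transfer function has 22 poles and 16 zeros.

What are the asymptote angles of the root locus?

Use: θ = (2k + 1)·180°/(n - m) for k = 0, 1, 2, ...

n - m = 22 - 16 = 6. Angles: θk = (2k + 1)·180°/6 = 30°, 90°, 150°, 210°, 270°, 330°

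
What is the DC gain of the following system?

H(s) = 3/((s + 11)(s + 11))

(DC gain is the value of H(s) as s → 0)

DC gain = H(0) = 3/(11 × 11) = 3/121 = 0.0248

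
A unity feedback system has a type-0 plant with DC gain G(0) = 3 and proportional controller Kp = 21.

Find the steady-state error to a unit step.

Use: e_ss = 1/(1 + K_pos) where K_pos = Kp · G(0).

K_pos = Kp · G(0) = 21 × 3 = 63. e_ss = 1/(1 + 63) = 0.015625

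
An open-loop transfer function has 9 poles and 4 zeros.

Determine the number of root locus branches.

Root locus has n branches where n = number of poles = 9.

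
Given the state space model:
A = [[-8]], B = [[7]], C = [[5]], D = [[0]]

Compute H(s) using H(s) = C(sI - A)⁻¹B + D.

(sI - A)⁻¹ = 1/(s + 8). H(s) = 5 × 7/(s + 8) + 0 = 35/(s + 8).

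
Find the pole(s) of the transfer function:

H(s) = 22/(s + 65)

Pole is where denominator = 0: s + 65 = 0, so s = -65.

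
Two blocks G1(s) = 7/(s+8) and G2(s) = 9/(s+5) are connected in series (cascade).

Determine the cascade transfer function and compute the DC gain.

Series: multiply transfer functions. G_eq = 7/(s+8) × 9/(s+5) = 63/((s+8)(s+5)). DC gain = 63/(8×5) = 1.575.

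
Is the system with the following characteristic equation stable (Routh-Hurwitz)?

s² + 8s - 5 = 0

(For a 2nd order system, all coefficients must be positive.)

Coefficients: 1, 8, -5. c=-5 not positive, so system is unstable.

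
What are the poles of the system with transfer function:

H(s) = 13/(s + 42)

Pole is where denominator = 0: s + 42 = 0, so s = -42.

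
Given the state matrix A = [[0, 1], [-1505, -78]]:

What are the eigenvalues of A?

det(A - λI) = λ² - (-78)λ + 1505 = (λ - (-43))(λ - (-35)). Eigenvalues: -43, -35.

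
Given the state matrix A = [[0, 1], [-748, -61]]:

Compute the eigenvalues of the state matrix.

det(A - λI) = λ² - (-61)λ + 748 = (λ - (-44))(λ - (-17)). Eigenvalues: -44, -17.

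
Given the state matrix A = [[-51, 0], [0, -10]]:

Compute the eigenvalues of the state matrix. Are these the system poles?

For diagonal matrix, eigenvalues are diagonal entries: λ₁ = -51, λ₂ = -10. Eigenvalues of A = system poles.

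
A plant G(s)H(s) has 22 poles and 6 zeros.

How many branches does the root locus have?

Root locus has n branches where n = number of poles = 22.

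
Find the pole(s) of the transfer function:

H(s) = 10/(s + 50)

Pole is where denominator = 0: s + 50 = 0, so s = -50.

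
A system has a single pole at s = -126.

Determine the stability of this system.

Pole at s = -126 is in the left half-plane. Stable.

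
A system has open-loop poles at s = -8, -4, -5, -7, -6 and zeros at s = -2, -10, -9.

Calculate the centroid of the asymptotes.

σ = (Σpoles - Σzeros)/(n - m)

σ = (Σpoles - Σzeros)/(n - m) = (-30 - (-21))/(5 - 3) = -9/2 = -4.5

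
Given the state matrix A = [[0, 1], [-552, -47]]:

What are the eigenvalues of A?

det(A - λI) = λ² - (-47)λ + 552 = (λ - (-24))(λ - (-23)). Eigenvalues: -24, -23.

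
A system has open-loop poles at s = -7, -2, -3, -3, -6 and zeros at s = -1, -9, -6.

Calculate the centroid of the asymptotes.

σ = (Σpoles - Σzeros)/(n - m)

σ = (Σpoles - Σzeros)/(n - m) = (-21 - (-16))/(5 - 3) = -5/2 = -2.5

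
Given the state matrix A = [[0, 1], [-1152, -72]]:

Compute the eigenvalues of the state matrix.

det(A - λI) = λ² - (-72)λ + 1152 = (λ - (-24))(λ - (-48)). Eigenvalues: -24, -48.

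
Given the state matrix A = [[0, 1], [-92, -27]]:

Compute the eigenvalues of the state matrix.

det(A - λI) = λ² - (-27)λ + 92 = (λ - (-23))(λ - (-4)). Eigenvalues: -23, -4.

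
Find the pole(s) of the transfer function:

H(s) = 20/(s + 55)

Pole is where denominator = 0: s + 55 = 0, so s = -55.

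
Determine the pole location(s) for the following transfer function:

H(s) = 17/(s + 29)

Pole is where denominator = 0: s + 29 = 0, so s = -29.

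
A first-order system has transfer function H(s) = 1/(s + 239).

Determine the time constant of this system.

For H(s) = 1/(s + 1/τ), the pole is at -1/τ = -239, so τ = 1/239 = 0.0042 s.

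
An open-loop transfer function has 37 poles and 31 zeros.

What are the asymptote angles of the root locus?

n - m = 37 - 31 = 6. Angles: θk = (2k + 1)·180°/6 = 30°, 90°, 150°, 210°, 270°, 330°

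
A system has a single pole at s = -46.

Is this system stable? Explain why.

Pole at s = -46 is in the left half-plane. Stable.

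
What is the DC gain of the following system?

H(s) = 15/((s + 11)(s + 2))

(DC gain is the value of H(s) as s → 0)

DC gain = H(0) = 15/(11 × 2) = 15/22 = 0.6818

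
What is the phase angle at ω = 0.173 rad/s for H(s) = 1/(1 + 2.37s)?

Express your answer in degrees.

Phase = -arctan(ωτ) = -arctan(0.173 × 2.37) = -22.3°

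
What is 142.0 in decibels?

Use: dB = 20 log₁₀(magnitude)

dB = 20 log₁₀(142.0) = 43.0 dB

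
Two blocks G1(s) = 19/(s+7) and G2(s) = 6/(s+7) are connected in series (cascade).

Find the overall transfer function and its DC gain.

Series: multiply transfer functions. G_eq = 19/(s+7) × 6/(s+7) = 114/((s+7)(s+7)). DC gain = 114/(7×7) = 2.3265.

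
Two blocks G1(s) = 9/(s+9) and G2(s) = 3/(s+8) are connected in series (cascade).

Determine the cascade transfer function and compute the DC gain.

Series: multiply transfer functions. G_eq = 9/(s+9) × 3/(s+8) = 27/((s+9)(s+8)). DC gain = 27/(9×8) = 0.375.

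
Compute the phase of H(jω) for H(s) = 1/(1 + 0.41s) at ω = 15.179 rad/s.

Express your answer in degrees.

Phase = -arctan(ωτ) = -arctan(15.179 × 0.41) = -80.9°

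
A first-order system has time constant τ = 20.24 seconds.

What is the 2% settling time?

For first-order system, 2% settling time ≈ 4τ = 4 × 20.24 = 80.96 s.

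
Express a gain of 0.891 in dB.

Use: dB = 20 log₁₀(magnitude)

dB = 20 log₁₀(0.891) = -1.0 dB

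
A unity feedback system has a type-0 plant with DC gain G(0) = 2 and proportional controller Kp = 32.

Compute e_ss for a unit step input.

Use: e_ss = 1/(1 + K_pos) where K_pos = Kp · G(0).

K_pos = Kp · G(0) = 32 × 2 = 64. e_ss = 1/(1 + 64) = 0.0154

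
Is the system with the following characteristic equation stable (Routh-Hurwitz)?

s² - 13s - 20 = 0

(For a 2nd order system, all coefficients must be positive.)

Coefficients: 1, -13, -20. b=-13, c=-20 not positive, so system is unstable.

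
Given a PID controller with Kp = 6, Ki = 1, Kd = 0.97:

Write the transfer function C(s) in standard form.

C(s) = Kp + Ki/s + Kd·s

Substituting values: C(s) = 6 + 1/s + 0.97s = (0.97s² + 6s + 1)/s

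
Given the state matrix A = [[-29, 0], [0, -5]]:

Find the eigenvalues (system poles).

For diagonal matrix, eigenvalues are diagonal entries: λ₁ = -29, λ₂ = -5.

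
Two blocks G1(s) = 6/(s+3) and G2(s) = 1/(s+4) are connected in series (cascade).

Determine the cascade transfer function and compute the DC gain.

Series: multiply transfer functions. G_eq = 6/(s+3) × 1/(s+4) = 6/((s+3)(s+4)). DC gain = 6/(3×4) = 0.5.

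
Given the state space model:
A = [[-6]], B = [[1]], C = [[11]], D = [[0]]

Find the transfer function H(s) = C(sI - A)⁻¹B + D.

(sI - A)⁻¹ = 1/(s + 6). H(s) = 11 × 1/(s + 6) + 0 = 11/(s + 6).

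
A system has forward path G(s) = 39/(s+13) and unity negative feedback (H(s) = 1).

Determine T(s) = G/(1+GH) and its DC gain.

T(s) = G/(1+GH) = [39/(s+13)] / [1 + 39/(s+13)] = 39/(s+13+39) = 39/(s+52). DC gain = 39/52 = 0.75.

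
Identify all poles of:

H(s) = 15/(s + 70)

Pole is where denominator = 0: s + 70 = 0, so s = -70.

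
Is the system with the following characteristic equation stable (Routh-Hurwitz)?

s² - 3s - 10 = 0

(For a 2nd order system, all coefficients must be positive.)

Coefficients: 1, -3, -10. b=-3, c=-10 not positive, so system is unstable.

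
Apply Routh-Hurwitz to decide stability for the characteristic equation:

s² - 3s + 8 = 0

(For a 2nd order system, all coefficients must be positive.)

Coefficients: 1, -3, 8. b=-3 not positive, so system is unstable.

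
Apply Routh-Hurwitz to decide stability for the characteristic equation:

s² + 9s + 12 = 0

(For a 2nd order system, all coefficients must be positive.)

Coefficients: 1, 9, 12. All positive, so system is stable.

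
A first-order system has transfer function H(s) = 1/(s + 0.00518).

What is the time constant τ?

For H(s) = 1/(s + 1/τ), the pole is at -1/τ = -0.00518, so τ = 1/0.00518 = 193.1 s.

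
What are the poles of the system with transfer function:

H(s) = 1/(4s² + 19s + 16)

Discriminant = 19² - 4×4×16 = 361 - 256 = 105 > 0, so two distinct real poles. Using quadratic formula: s = (-19 ± √105)/(2×4) = (-19 ± √105)/8, with √105 ≈ 10.2470. s₁ ≈ -1.0941, s₂ ≈ -3.6559. Poles: s₁ = -1.0941, s₂ = -3.6559.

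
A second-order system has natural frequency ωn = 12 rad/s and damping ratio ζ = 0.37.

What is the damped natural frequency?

ωd = ωn√(1 - ζ²) = 12√(1 - 0.37²) = 11.15 rad/s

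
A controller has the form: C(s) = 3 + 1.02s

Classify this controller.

This is a Proportional-Derivative (PD) controller.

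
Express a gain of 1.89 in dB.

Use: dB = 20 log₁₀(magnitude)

dB = 20 log₁₀(1.89) = 5.5 dB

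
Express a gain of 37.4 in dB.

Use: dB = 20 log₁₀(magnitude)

dB = 20 log₁₀(37.4) = 31.5 dB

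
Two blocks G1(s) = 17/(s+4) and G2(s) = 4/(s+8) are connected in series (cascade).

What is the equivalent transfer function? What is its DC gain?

Series: multiply transfer functions. G_eq = 17/(s+4) × 4/(s+8) = 68/((s+4)(s+8)). DC gain = 68/(4×8) = 2.125.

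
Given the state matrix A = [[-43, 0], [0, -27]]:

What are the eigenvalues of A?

For diagonal matrix, eigenvalues are diagonal entries: λ₁ = -43, λ₂ = -27.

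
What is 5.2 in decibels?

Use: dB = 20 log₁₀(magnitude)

dB = 20 log₁₀(5.2) = 14.3 dB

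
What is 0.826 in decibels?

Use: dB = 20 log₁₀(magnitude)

dB = 20 log₁₀(0.826) = -1.7 dB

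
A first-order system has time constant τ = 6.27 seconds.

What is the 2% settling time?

For first-order system, 2% settling time ≈ 4τ = 4 × 6.27 = 25.08 s.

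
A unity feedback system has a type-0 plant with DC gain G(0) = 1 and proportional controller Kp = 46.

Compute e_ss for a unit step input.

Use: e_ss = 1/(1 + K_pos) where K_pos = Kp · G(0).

K_pos = Kp · G(0) = 46 × 1 = 46. e_ss = 1/(1 + 46) = 0.0213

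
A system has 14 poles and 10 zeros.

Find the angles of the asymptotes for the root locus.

n - m = 14 - 10 = 4. Angles: θk = (2k + 1)·180°/4 = 45°, 135°, 225°, 315°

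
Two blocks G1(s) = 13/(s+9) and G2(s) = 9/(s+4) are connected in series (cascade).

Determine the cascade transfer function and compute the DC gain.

Series: multiply transfer functions. G_eq = 13/(s+9) × 9/(s+4) = 117/((s+9)(s+4)). DC gain = 117/(9×4) = 3.25.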